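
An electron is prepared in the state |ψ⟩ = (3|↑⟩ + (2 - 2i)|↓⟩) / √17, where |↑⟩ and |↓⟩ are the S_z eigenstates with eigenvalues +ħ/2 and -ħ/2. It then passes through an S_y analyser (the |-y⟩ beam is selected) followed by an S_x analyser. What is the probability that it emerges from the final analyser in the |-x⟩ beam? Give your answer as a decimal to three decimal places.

0.426

First analyser (S_y): P(|-y⟩) = |⟨-y|ψ⟩|² = 29/34.
After stage 1 the state is |-y⟩; P(|-x⟩) = |⟨-x|-y⟩|² = 1/2.
Joint probability = 29/34 × 1/2 = 0.426.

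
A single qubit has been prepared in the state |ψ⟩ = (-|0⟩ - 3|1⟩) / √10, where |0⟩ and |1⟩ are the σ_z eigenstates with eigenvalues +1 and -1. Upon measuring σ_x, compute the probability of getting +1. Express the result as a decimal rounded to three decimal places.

0.800

|+x⟩ = (|0⟩ + |1⟩)/√2, so ⟨+x|ψ⟩ = (-4) / (√2·√10).
P = |-4|² / 20 = 16/20.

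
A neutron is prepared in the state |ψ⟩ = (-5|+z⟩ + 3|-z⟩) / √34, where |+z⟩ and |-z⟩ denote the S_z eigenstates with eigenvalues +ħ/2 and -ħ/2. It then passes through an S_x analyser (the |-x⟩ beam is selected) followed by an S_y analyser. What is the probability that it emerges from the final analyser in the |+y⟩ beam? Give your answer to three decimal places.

First analyser (S_x): P(|-x⟩) = |⟨-x|ψ⟩|² = 64/68.
After stage 1 the state is |-x⟩; P(|+y⟩) = |⟨+y|-x⟩|² = 1/2.
Joint probability = 64/68 × 1/2 = 0.471.

0.471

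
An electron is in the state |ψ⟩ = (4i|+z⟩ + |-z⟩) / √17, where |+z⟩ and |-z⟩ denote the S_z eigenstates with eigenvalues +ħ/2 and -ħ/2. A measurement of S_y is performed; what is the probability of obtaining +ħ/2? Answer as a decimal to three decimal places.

|+y⟩ = (|+z⟩ + i|-z⟩)/√2, so ⟨+y|ψ⟩ = (3i) / (√2·√17).
P = |3i|² / 34 = 9/34.

0.265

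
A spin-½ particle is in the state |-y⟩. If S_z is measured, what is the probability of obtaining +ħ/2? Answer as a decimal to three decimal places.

In the S_z basis, |-y⟩ = (|↑⟩ - i|↓⟩)/√2 and |+z⟩ = |↑⟩.
|⟨+z|-y⟩|² = 1/2.

0.500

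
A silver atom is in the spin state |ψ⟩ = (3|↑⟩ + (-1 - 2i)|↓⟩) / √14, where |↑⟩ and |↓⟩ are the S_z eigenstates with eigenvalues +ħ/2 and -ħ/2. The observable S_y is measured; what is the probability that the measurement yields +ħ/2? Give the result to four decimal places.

0.0714

|+y⟩ = (|↑⟩ + i|↓⟩)/√2, so ⟨+y|ψ⟩ = (1 + i) / (√2·√14).
P = |1 + i|² / 28 = 2/28.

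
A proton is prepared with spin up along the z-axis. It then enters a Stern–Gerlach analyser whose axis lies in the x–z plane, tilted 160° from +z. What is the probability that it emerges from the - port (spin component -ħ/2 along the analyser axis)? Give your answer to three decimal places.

For spin-½, the probability of finding spin-up along an axis at angle θ to the initial spin direction is cos²(θ/2); spin-down is sin²(θ/2).
θ = 160°, so P = sin²(80°) ≈ 0.970.

0.970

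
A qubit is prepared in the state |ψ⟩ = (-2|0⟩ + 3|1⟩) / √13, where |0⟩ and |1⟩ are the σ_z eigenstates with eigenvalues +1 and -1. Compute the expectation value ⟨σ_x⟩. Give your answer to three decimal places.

-0.923

⟨σ_x⟩ = 2 Re(a* b)/(|a|²+|b|²) with a = -2, b = 3.
a* b = -6, so ⟨σ_x⟩ = -12/13.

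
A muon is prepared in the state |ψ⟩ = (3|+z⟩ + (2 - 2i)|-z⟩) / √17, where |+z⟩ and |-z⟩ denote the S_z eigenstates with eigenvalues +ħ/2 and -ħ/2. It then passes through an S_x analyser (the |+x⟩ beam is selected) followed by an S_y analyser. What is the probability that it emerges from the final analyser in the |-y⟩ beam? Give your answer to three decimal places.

0.426

First analyser (S_x): P(|+x⟩) = |⟨+x|ψ⟩|² = 29/34.
After stage 1 the state is |+x⟩; P(|-y⟩) = |⟨-y|+x⟩|² = 1/2.
Joint probability = 29/34 × 1/2 = 0.426.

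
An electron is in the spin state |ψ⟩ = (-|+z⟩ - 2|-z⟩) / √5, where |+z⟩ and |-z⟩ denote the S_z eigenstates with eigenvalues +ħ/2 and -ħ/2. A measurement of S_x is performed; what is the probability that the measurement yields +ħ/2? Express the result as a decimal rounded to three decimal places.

|+x⟩ = (|+z⟩ + |-z⟩)/√2, so ⟨+x|ψ⟩ = (-3) / (√2·√5).
P = |-3|² / 10 = 9/10.

0.900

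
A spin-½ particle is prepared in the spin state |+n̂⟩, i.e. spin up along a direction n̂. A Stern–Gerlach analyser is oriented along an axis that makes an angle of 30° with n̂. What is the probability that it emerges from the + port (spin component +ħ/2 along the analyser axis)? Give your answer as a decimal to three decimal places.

For spin-½, the probability of finding spin-up along an axis at angle θ to the initial spin direction is cos²(θ/2); spin-down is sin²(θ/2).
θ = 30°, so P = cos²(15°) ≈ 0.933.

0.933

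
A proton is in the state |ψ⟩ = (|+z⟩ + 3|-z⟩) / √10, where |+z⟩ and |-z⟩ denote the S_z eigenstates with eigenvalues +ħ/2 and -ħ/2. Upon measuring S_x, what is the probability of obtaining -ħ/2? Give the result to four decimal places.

|-x⟩ = (|+z⟩ - |-z⟩)/√2, so ⟨-x|ψ⟩ = (-2) / (√2·√10).
P = |-2|² / 20 = 4/20.

0.2000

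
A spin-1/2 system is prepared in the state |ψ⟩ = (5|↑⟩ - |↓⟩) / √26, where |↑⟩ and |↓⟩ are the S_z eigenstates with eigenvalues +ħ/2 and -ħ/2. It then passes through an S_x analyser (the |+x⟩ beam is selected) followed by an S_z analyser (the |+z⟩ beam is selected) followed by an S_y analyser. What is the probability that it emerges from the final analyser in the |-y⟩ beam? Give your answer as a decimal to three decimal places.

0.077

First analyser (S_x): P(|+x⟩) = |⟨+x|ψ⟩|² = 16/52.
After stage 1 the state is |+x⟩; P(|+z⟩) = |⟨+z|+x⟩|² = 1/2.
After stage 2 the state is |+z⟩; P(|-y⟩) = |⟨-y|+z⟩|² = 1/2.
Joint probability = 16/52 × 1/2 × 1/2 = 0.077.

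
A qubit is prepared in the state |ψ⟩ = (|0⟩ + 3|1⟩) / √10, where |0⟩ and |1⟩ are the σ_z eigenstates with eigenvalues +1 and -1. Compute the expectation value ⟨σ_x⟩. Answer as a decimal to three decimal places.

0.600

⟨σ_x⟩ = 2 Re(a* b)/(|a|²+|b|²) with a = 1, b = 3.
a* b = 3, so ⟨σ_x⟩ = 6/10.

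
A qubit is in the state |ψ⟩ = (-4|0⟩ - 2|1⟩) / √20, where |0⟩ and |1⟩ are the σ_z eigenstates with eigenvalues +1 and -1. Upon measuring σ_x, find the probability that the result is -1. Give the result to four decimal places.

|-x⟩ = (|0⟩ - |1⟩)/√2, so ⟨-x|ψ⟩ = (-2) / (√2·√20).
P = |-2|² / 40 = 4/40.

0.1000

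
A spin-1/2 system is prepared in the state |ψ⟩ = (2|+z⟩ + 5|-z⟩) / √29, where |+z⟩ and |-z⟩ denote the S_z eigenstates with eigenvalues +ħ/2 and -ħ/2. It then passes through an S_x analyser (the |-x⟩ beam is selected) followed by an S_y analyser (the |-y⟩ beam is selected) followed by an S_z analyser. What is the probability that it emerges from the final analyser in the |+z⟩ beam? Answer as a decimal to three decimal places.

0.039

First analyser (S_x): P(|-x⟩) = |⟨-x|ψ⟩|² = 9/58.
After stage 1 the state is |-x⟩; P(|-y⟩) = |⟨-y|-x⟩|² = 1/2.
After stage 2 the state is |-y⟩; P(|+z⟩) = |⟨+z|-y⟩|² = 1/2.
Joint probability = 9/58 × 1/2 × 1/2 = 0.039.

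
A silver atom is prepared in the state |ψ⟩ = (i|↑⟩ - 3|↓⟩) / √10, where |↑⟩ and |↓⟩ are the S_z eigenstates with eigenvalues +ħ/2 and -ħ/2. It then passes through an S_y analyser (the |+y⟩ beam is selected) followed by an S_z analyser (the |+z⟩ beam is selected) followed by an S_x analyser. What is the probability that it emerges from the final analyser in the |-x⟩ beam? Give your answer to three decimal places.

First analyser (S_y): P(|+y⟩) = |⟨+y|ψ⟩|² = 16/20.
After stage 1 the state is |+y⟩; P(|+z⟩) = |⟨+z|+y⟩|² = 1/2.
After stage 2 the state is |+z⟩; P(|-x⟩) = |⟨-x|+z⟩|² = 1/2.
Joint probability = 16/20 × 1/2 × 1/2 = 0.200.

0.200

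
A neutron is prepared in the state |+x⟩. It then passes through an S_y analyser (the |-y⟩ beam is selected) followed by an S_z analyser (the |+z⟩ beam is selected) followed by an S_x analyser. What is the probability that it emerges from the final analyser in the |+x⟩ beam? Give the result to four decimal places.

First analyser (S_y): from |+x⟩, P(|-y⟩) = 1/2.
After stage 1 the state is |-y⟩; P(|+z⟩) = |⟨+z|-y⟩|² = 1/2.
After stage 2 the state is |+z⟩; P(|+x⟩) = |⟨+x|+z⟩|² = 1/2.
Joint probability = 1/2 × 1/2 × 1/2 = 0.1250.

0.1250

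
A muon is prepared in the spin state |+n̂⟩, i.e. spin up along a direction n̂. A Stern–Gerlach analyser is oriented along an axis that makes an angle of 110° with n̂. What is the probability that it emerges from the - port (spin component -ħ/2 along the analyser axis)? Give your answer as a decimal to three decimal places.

0.671

For spin-½, the probability of finding spin-up along an axis at angle θ to the initial spin direction is cos²(θ/2); spin-down is sin²(θ/2).
θ = 110°, so P = sin²(55°) ≈ 0.671.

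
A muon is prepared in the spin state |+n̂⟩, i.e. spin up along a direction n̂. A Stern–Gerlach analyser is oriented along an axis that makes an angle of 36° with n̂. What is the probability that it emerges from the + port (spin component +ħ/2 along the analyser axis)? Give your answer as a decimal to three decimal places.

For spin-½, the probability of finding spin-up along an axis at angle θ to the initial spin direction is cos²(θ/2); spin-down is sin²(θ/2).
θ = 36°, so P = cos²(18°) ≈ 0.905.

0.905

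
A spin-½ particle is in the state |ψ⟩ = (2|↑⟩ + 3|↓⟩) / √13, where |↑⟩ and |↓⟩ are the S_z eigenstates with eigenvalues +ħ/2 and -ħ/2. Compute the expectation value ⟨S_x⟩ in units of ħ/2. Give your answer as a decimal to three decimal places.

0.923

⟨σ_x⟩ = 2 Re(a* b)/(|a|²+|b|²) with a = 2, b = 3.
a* b = 6, so ⟨σ_x⟩ = 12/13.
⟨S_x⟩ = (ħ/2)·⟨σ_x⟩.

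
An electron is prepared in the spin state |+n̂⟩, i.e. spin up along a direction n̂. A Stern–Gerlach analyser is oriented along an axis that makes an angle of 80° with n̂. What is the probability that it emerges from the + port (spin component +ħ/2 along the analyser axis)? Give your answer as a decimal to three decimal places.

0.587

For spin-½, the probability of finding spin-up along an axis at angle θ to the initial spin direction is cos²(θ/2); spin-down is sin²(θ/2).
θ = 80°, so P = cos²(40°) ≈ 0.587.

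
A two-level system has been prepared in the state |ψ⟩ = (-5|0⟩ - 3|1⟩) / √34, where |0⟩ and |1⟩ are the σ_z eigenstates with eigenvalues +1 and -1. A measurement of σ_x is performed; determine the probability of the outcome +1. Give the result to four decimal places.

0.9412

|+x⟩ = (|0⟩ + |1⟩)/√2, so ⟨+x|ψ⟩ = (-8) / (√2·√34).
P = |-8|² / 68 = 64/68.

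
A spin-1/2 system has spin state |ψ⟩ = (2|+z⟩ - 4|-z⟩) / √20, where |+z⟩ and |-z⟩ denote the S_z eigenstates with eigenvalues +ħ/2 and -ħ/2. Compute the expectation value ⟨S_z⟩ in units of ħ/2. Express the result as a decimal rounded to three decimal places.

-0.600

⟨σ_z⟩ = |a|² - |b|² divided by |a|²+|b|², with a, b the |+z⟩, |-z⟩ amplitudes.
= (4 - 16)/20 = -12/20.
⟨S_z⟩ = (ħ/2)·⟨σ_z⟩.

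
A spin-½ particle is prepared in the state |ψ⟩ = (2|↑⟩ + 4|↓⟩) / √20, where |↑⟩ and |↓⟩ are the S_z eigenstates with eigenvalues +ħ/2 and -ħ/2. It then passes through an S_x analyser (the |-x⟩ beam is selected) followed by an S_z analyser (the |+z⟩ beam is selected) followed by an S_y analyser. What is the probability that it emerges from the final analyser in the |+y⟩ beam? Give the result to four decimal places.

First analyser (S_x): P(|-x⟩) = |⟨-x|ψ⟩|² = 4/40.
After stage 1 the state is |-x⟩; P(|+z⟩) = |⟨+z|-x⟩|² = 1/2.
After stage 2 the state is |+z⟩; P(|+y⟩) = |⟨+y|+z⟩|² = 1/2.
Joint probability = 4/40 × 1/2 × 1/2 = 0.0250.

0.0250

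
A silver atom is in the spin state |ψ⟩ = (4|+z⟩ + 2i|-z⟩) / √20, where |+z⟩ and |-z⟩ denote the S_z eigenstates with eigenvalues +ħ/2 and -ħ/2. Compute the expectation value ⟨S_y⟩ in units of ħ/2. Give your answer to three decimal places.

0.800

⟨σ_y⟩ = 2 Im(a* b)/(|a|²+|b|²) with a = 4, b = 2i.
a* b = 8i, so ⟨σ_y⟩ = 16/20.
⟨S_y⟩ = (ħ/2)·⟨σ_y⟩.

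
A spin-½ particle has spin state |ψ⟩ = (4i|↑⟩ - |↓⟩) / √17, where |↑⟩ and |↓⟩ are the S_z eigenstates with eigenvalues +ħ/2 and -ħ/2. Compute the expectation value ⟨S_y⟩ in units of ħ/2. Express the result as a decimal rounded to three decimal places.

0.471

⟨σ_y⟩ = 2 Im(a* b)/(|a|²+|b|²) with a = 4i, b = -1.
a* b = 4i, so ⟨σ_y⟩ = 8/17.
⟨S_y⟩ = (ħ/2)·⟨σ_y⟩.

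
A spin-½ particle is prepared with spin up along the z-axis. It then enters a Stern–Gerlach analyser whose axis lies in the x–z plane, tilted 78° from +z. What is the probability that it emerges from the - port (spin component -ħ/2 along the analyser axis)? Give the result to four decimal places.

0.3960

For spin-½, the probability of finding spin-up along an axis at angle θ to the initial spin direction is cos²(θ/2); spin-down is sin²(θ/2).
θ = 78°, so P = sin²(39°) ≈ 0.3960.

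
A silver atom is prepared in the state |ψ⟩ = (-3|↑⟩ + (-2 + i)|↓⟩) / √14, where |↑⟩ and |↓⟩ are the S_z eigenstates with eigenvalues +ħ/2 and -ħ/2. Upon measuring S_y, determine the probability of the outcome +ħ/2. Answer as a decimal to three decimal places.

0.286

|+y⟩ = (|↑⟩ + i|↓⟩)/√2, so ⟨+y|ψ⟩ = (-2 + 2i) / (√2·√14).
P = |-2 + 2i|² / 28 = 8/28.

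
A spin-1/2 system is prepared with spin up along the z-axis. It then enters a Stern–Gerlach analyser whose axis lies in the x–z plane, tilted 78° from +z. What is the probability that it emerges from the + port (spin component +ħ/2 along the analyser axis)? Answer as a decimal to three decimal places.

0.604

For spin-½, the probability of finding spin-up along an axis at angle θ to the initial spin direction is cos²(θ/2); spin-down is sin²(θ/2).
θ = 78°, so P = cos²(39°) ≈ 0.604.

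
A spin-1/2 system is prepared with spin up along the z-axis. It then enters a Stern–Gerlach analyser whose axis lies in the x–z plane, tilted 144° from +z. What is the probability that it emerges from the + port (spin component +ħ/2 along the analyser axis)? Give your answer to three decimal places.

0.095

For spin-½, the probability of finding spin-up along an axis at angle θ to the initial spin direction is cos²(θ/2); spin-down is sin²(θ/2).
θ = 144°, so P = cos²(72°) ≈ 0.095.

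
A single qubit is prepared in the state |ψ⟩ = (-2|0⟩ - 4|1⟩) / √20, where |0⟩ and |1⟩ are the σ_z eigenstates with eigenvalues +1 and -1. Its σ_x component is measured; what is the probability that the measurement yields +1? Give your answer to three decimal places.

|+x⟩ = (|0⟩ + |1⟩)/√2, so ⟨+x|ψ⟩ = (-6) / (√2·√20).
P = |-6|² / 40 = 36/40.

0.900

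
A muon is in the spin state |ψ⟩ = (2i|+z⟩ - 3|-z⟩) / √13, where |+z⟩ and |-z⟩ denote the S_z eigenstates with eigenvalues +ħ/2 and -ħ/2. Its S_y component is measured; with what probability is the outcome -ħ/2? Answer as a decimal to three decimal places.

|-y⟩ = (|+z⟩ - i|-z⟩)/√2, so ⟨-y|ψ⟩ = (-i) / (√2·√13).
P = |-i|² / 26 = 1/26.

0.038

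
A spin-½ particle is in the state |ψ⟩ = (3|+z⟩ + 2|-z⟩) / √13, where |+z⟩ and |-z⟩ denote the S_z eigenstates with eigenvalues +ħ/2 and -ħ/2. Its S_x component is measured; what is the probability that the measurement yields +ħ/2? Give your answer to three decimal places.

|+x⟩ = (|+z⟩ + |-z⟩)/√2, so ⟨+x|ψ⟩ = (5) / (√2·√13).
P = |5|² / 26 = 25/26.

0.962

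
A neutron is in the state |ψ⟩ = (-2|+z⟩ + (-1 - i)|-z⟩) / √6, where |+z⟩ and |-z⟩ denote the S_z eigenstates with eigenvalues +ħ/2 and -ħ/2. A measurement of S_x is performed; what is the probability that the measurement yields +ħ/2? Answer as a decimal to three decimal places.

|+x⟩ = (|+z⟩ + |-z⟩)/√2, so ⟨+x|ψ⟩ = (-3 - i) / (√2·√6).
P = |-3 - i|² / 12 = 10/12.

0.833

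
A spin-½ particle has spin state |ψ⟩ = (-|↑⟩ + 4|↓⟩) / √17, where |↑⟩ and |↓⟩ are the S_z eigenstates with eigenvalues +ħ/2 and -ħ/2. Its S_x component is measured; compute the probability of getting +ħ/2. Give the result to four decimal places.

|+x⟩ = (|↑⟩ + |↓⟩)/√2, so ⟨+x|ψ⟩ = (3) / (√2·√17).
P = |3|² / 34 = 9/34.

0.2647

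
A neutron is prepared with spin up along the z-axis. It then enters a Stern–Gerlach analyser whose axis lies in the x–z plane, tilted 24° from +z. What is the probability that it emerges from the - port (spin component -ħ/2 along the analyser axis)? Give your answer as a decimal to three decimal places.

For spin-½, the probability of finding spin-up along an axis at angle θ to the initial spin direction is cos²(θ/2); spin-down is sin²(θ/2).
θ = 24°, so P = sin²(12°) ≈ 0.043.

0.043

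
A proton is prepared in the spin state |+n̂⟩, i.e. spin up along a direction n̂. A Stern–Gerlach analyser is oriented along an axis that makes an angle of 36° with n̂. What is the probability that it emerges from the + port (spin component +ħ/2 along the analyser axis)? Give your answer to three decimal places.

For spin-½, the probability of finding spin-up along an axis at angle θ to the initial spin direction is cos²(θ/2); spin-down is sin²(θ/2).
θ = 36°, so P = cos²(18°) ≈ 0.905.

0.905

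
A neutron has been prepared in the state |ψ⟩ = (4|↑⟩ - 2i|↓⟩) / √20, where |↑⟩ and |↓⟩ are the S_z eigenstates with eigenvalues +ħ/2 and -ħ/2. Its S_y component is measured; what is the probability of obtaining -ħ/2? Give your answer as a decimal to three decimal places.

0.900

|-y⟩ = (|↑⟩ - i|↓⟩)/√2, so ⟨-y|ψ⟩ = (6) / (√2·√20).
P = |6|² / 40 = 36/40.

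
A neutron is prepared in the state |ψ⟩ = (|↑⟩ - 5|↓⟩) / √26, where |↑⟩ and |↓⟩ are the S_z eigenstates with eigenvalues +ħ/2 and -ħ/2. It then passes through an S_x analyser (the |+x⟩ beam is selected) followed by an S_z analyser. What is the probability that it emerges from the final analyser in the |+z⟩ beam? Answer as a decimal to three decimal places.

First analyser (S_x): P(|+x⟩) = |⟨+x|ψ⟩|² = 16/52.
After stage 1 the state is |+x⟩; P(|+z⟩) = |⟨+z|+x⟩|² = 1/2.
Joint probability = 16/52 × 1/2 = 0.154.

0.154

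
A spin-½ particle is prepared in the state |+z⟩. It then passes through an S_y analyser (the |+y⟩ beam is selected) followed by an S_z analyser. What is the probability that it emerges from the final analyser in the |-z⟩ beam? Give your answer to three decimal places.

0.250

First analyser (S_y): from |+z⟩, P(|+y⟩) = 1/2.
After stage 1 the state is |+y⟩; P(|-z⟩) = |⟨-z|+y⟩|² = 1/2.
Joint probability = 1/2 × 1/2 = 0.250.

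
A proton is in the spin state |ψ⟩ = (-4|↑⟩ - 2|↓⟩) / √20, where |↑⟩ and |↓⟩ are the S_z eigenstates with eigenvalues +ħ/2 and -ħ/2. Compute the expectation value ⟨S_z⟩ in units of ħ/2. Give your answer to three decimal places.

⟨σ_z⟩ = |a|² - |b|² divided by |a|²+|b|², with a, b the |↑⟩, |↓⟩ amplitudes.
= (16 - 4)/20 = 12/20.
⟨S_z⟩ = (ħ/2)·⟨σ_z⟩.

0.600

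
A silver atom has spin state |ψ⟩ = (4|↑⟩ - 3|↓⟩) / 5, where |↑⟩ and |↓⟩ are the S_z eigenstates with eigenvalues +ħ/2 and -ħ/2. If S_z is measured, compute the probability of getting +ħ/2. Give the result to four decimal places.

The +ħ/2 outcome corresponds to |↑⟩. Its amplitude in |ψ⟩ is 4/5.
P = |4|² / 25 = 16/25.

0.6400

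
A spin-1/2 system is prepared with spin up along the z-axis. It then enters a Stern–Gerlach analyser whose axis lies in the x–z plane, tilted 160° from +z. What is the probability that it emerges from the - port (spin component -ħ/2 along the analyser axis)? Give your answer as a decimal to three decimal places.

For spin-½, the probability of finding spin-up along an axis at angle θ to the initial spin direction is cos²(θ/2); spin-down is sin²(θ/2).
θ = 160°, so P = sin²(80°) ≈ 0.970.

0.970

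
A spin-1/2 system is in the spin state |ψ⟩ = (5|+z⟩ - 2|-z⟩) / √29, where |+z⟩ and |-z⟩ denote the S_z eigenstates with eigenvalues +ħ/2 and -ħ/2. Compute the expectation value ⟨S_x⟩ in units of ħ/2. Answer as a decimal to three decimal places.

⟨σ_x⟩ = 2 Re(a* b)/(|a|²+|b|²) with a = 5, b = -2.
a* b = -10, so ⟨σ_x⟩ = -20/29.
⟨S_x⟩ = (ħ/2)·⟨σ_x⟩.

-0.690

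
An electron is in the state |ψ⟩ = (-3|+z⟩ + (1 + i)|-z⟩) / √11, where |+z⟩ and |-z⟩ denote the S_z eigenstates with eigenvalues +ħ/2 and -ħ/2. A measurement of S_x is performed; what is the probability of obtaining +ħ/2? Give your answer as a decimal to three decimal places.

0.227

|+x⟩ = (|+z⟩ + |-z⟩)/√2, so ⟨+x|ψ⟩ = (-2 + i) / (√2·√11).
P = |-2 + i|² / 22 = 5/22.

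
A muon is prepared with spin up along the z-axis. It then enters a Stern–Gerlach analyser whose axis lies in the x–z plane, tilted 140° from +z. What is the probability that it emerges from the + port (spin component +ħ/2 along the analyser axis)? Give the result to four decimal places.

For spin-½, the probability of finding spin-up along an axis at angle θ to the initial spin direction is cos²(θ/2); spin-down is sin²(θ/2).
θ = 140°, so P = cos²(70°) ≈ 0.1170.

0.1170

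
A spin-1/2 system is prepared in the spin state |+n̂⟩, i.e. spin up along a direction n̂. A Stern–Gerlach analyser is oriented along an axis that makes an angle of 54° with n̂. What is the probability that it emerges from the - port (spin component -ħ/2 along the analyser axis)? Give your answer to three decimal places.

0.206

For spin-½, the probability of finding spin-up along an axis at angle θ to the initial spin direction is cos²(θ/2); spin-down is sin²(θ/2).
θ = 54°, so P = sin²(27°) ≈ 0.206.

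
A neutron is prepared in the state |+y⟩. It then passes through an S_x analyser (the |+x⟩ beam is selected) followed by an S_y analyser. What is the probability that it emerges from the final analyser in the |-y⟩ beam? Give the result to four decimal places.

First analyser (S_x): from |+y⟩, P(|+x⟩) = 1/2.
After stage 1 the state is |+x⟩; P(|-y⟩) = |⟨-y|+x⟩|² = 1/2.
Joint probability = 1/2 × 1/2 = 0.2500.

0.2500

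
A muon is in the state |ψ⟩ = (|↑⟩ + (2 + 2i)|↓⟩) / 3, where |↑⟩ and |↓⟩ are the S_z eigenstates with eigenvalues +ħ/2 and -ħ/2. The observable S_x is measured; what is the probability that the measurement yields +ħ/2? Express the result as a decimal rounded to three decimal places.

|+x⟩ = (|↑⟩ + |↓⟩)/√2, so ⟨+x|ψ⟩ = (3 + 2i) / (√2·3).
P = |3 + 2i|² / 18 = 13/18.

0.722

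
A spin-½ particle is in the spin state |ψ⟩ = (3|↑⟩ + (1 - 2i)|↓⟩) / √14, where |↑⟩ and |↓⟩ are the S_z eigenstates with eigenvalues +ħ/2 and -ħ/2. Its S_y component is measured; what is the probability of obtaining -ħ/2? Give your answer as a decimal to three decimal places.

|-y⟩ = (|↑⟩ - i|↓⟩)/√2, so ⟨-y|ψ⟩ = (5 + i) / (√2·√14).
P = |5 + i|² / 28 = 26/28.

0.929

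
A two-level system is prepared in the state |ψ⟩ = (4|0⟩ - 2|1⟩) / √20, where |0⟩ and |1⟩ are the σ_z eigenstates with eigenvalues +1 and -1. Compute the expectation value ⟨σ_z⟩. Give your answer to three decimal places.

0.600

⟨σ_z⟩ = |a|² - |b|² divided by |a|²+|b|², with a, b the |0⟩, |1⟩ amplitudes.
= (16 - 4)/20 = 12/20.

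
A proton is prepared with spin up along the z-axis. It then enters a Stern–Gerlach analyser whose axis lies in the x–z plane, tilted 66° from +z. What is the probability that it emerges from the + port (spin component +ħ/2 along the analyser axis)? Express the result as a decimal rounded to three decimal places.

0.703

For spin-½, the probability of finding spin-up along an axis at angle θ to the initial spin direction is cos²(θ/2); spin-down is sin²(θ/2).
θ = 66°, so P = cos²(33°) ≈ 0.703.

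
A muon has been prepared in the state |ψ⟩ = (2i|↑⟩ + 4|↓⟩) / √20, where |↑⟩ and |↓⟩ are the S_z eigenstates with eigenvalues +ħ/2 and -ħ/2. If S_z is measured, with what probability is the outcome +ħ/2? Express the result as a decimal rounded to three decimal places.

The +ħ/2 outcome corresponds to |↑⟩. Its amplitude in |ψ⟩ is 2i/√20.
P = |2i|² / 20 = 4/20.

0.200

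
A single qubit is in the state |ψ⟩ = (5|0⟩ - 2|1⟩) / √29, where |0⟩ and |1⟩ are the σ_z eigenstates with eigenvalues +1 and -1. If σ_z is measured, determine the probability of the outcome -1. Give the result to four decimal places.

0.1379

The -1 outcome corresponds to |1⟩. Its amplitude in |ψ⟩ is -2/√29.
P = |-2|² / 29 = 4/29.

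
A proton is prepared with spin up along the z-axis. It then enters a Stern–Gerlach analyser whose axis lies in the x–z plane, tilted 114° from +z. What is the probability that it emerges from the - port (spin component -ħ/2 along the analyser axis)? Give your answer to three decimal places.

For spin-½, the probability of finding spin-up along an axis at angle θ to the initial spin direction is cos²(θ/2); spin-down is sin²(θ/2).
θ = 114°, so P = sin²(57°) ≈ 0.703.

0.703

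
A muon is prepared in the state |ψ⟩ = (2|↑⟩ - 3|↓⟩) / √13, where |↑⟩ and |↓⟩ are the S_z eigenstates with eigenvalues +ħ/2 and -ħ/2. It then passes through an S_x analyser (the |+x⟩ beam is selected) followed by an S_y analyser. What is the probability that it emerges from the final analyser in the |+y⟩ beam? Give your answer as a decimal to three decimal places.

0.019

First analyser (S_x): P(|+x⟩) = |⟨+x|ψ⟩|² = 1/26.
After stage 1 the state is |+x⟩; P(|+y⟩) = |⟨+y|+x⟩|² = 1/2.
Joint probability = 1/26 × 1/2 = 0.019.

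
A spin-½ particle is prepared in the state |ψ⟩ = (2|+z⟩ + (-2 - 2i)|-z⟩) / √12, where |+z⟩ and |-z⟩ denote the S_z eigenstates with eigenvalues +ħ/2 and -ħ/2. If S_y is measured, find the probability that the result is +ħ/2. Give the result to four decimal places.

|+y⟩ = (|+z⟩ + i|-z⟩)/√2, so ⟨+y|ψ⟩ = (2i) / (√2·√12).
P = |2i|² / 24 = 4/24.

0.1667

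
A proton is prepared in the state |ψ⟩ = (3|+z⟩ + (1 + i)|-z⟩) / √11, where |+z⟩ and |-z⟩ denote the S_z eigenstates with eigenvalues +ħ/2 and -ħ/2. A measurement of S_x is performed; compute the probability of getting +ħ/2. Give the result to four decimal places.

0.7727

|+x⟩ = (|+z⟩ + |-z⟩)/√2, so ⟨+x|ψ⟩ = (4 + i) / (√2·√11).
P = |4 + i|² / 22 = 17/22.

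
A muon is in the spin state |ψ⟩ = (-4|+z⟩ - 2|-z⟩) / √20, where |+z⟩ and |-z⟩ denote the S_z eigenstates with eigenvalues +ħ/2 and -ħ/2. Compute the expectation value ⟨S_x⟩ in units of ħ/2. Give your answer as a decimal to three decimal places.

⟨σ_x⟩ = 2 Re(a* b)/(|a|²+|b|²) with a = -4, b = -2.
a* b = 8, so ⟨σ_x⟩ = 16/20.
⟨S_x⟩ = (ħ/2)·⟨σ_x⟩.

0.800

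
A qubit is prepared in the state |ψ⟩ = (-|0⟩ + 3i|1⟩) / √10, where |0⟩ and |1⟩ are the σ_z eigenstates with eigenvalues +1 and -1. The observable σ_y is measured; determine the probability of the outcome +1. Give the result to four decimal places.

|+y⟩ = (|0⟩ + i|1⟩)/√2, so ⟨+y|ψ⟩ = (2) / (√2·√10).
P = |2|² / 20 = 4/20.

0.2000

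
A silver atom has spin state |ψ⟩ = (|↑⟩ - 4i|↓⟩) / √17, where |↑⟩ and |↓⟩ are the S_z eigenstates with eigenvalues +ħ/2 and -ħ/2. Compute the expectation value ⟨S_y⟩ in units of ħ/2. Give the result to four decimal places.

-0.4706

⟨σ_y⟩ = 2 Im(a* b)/(|a|²+|b|²) with a = 1, b = -4i.
a* b = -4i, so ⟨σ_y⟩ = -8/17.
⟨S_y⟩ = (ħ/2)·⟨σ_y⟩.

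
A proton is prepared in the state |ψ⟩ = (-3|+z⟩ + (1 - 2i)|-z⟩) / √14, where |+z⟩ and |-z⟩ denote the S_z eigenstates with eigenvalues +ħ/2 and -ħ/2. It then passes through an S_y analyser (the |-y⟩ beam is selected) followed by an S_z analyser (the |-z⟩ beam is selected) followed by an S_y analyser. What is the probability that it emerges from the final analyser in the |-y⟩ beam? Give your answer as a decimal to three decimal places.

First analyser (S_y): P(|-y⟩) = |⟨-y|ψ⟩|² = 2/28.
After stage 1 the state is |-y⟩; P(|-z⟩) = |⟨-z|-y⟩|² = 1/2.
After stage 2 the state is |-z⟩; P(|-y⟩) = |⟨-y|-z⟩|² = 1/2.
Joint probability = 2/28 × 1/2 × 1/2 = 0.018.

0.018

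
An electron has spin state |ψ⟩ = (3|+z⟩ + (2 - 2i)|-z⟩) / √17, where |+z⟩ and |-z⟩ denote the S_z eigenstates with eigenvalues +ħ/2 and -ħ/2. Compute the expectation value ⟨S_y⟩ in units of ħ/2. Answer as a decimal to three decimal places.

⟨σ_y⟩ = 2 Im(a* b)/(|a|²+|b|²) with a = 3, b = (2 - 2i).
a* b = (6 - 6i), so ⟨σ_y⟩ = -12/17.
⟨S_y⟩ = (ħ/2)·⟨σ_y⟩.

-0.706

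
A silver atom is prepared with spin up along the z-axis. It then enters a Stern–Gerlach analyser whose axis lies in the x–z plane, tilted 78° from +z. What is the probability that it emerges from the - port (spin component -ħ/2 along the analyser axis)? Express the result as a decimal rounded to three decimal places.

0.396

For spin-½, the probability of finding spin-up along an axis at angle θ to the initial spin direction is cos²(θ/2); spin-down is sin²(θ/2).
θ = 78°, so P = sin²(39°) ≈ 0.396.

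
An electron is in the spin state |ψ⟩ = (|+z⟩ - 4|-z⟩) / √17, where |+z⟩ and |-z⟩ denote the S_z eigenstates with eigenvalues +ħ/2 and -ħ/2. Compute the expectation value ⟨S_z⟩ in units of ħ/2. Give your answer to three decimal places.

-0.882

⟨σ_z⟩ = |a|² - |b|² divided by |a|²+|b|², with a, b the |+z⟩, |-z⟩ amplitudes.
= (1 - 16)/17 = -15/17.
⟨S_z⟩ = (ħ/2)·⟨σ_z⟩.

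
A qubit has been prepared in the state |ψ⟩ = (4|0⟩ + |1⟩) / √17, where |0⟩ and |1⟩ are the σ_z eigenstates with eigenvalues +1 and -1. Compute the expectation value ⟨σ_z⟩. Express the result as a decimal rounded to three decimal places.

⟨σ_z⟩ = |a|² - |b|² divided by |a|²+|b|², with a, b the |0⟩, |1⟩ amplitudes.
= (16 - 1)/17 = 15/17.

0.882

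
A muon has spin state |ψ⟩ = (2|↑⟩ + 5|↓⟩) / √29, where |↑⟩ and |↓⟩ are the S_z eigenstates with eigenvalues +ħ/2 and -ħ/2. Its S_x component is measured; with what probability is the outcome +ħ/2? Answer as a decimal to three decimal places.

|+x⟩ = (|↑⟩ + |↓⟩)/√2, so ⟨+x|ψ⟩ = (7) / (√2·√29).
P = |7|² / 58 = 49/58.

0.845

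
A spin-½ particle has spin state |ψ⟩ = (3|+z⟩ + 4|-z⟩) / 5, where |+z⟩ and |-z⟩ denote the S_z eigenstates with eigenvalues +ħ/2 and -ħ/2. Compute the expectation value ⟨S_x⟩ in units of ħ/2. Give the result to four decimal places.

0.9600

⟨σ_x⟩ = 2 Re(a* b)/(|a|²+|b|²) with a = 3, b = 4.
a* b = 12, so ⟨σ_x⟩ = 24/25.
⟨S_x⟩ = (ħ/2)·⟨σ_x⟩.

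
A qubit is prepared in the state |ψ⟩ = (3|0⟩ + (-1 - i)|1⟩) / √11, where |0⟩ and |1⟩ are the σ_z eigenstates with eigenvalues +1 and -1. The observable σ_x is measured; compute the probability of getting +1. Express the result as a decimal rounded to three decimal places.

|+x⟩ = (|0⟩ + |1⟩)/√2, so ⟨+x|ψ⟩ = (2 - i) / (√2·√11).
P = |2 - i|² / 22 = 5/22.

0.227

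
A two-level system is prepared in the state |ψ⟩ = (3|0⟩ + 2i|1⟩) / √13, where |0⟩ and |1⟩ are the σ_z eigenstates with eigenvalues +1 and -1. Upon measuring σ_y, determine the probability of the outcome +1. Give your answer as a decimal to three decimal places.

|+y⟩ = (|0⟩ + i|1⟩)/√2, so ⟨+y|ψ⟩ = (5) / (√2·√13).
P = |5|² / 26 = 25/26.

0.962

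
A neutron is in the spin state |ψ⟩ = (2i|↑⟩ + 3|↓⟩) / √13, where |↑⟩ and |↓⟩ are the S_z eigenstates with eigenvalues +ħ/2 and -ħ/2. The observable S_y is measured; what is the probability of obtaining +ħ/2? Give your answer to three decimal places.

0.038

|+y⟩ = (|↑⟩ + i|↓⟩)/√2, so ⟨+y|ψ⟩ = (-i) / (√2·√13).
P = |-i|² / 26 = 1/26.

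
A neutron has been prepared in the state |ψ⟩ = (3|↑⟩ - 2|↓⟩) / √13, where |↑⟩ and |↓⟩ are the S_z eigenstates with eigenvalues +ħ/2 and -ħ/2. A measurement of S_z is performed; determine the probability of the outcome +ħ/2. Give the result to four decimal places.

The +ħ/2 outcome corresponds to |↑⟩. Its amplitude in |ψ⟩ is 3/√13.
P = |3|² / 13 = 9/13.

0.6923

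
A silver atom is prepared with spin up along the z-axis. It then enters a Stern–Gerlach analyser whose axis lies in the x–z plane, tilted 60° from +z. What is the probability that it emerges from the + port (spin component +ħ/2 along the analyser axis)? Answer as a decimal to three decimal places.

0.750

For spin-½, the probability of finding spin-up along an axis at angle θ to the initial spin direction is cos²(θ/2); spin-down is sin²(θ/2).
θ = 60°, so P = cos²(30°) ≈ 0.750.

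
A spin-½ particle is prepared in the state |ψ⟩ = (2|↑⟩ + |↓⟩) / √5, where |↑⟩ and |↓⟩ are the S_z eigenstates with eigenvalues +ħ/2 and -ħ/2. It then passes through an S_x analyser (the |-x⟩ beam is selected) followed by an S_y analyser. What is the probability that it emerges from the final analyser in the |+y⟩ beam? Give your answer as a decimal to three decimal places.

First analyser (S_x): P(|-x⟩) = |⟨-x|ψ⟩|² = 1/10.
After stage 1 the state is |-x⟩; P(|+y⟩) = |⟨+y|-x⟩|² = 1/2.
Joint probability = 1/10 × 1/2 = 0.050.

0.050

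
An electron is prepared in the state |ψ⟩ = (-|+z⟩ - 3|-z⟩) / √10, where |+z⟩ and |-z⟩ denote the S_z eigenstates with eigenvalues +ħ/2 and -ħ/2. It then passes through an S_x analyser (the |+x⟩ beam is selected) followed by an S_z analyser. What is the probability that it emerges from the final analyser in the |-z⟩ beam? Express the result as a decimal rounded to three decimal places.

0.400

First analyser (S_x): P(|+x⟩) = |⟨+x|ψ⟩|² = 16/20.
After stage 1 the state is |+x⟩; P(|-z⟩) = |⟨-z|+x⟩|² = 1/2.
Joint probability = 16/20 × 1/2 = 0.400.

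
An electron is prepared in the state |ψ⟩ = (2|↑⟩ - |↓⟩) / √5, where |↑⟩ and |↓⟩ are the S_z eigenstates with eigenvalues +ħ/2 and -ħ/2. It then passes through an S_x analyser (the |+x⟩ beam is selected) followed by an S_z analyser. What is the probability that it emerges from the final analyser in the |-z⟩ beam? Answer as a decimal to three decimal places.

First analyser (S_x): P(|+x⟩) = |⟨+x|ψ⟩|² = 1/10.
After stage 1 the state is |+x⟩; P(|-z⟩) = |⟨-z|+x⟩|² = 1/2.
Joint probability = 1/10 × 1/2 = 0.050.

0.050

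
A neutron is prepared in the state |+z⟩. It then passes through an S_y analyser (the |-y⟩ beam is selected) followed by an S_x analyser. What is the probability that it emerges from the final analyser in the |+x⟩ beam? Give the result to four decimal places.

First analyser (S_y): from |+z⟩, P(|-y⟩) = 1/2.
After stage 1 the state is |-y⟩; P(|+x⟩) = |⟨+x|-y⟩|² = 1/2.
Joint probability = 1/2 × 1/2 = 0.2500.

0.2500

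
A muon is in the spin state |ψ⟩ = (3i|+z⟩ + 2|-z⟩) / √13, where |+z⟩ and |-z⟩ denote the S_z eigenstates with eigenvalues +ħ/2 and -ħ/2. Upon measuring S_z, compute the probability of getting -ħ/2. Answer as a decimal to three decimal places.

The -ħ/2 outcome corresponds to |-z⟩. Its amplitude in |ψ⟩ is 2/√13.
P = |2|² / 13 = 4/13.

0.308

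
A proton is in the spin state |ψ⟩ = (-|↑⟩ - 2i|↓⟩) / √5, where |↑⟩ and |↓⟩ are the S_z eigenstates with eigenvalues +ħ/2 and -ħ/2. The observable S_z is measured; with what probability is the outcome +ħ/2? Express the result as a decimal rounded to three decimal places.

0.200

The +ħ/2 outcome corresponds to |↑⟩. Its amplitude in |ψ⟩ is -1/√5.
P = |-1|² / 5 = 1/5.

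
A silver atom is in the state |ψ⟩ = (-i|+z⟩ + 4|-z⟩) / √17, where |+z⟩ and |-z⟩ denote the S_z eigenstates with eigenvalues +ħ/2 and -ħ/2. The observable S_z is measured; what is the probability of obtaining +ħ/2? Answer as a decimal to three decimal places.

The +ħ/2 outcome corresponds to |+z⟩. Its amplitude in |ψ⟩ is -i/√17.
P = |-i|² / 17 = 1/17.

0.059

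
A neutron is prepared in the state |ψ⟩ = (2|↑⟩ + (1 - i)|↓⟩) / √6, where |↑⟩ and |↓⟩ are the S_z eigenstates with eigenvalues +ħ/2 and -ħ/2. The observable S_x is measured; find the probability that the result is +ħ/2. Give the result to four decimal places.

0.8333

|+x⟩ = (|↑⟩ + |↓⟩)/√2, so ⟨+x|ψ⟩ = (3 - i) / (√2·√6).
P = |3 - i|² / 12 = 10/12.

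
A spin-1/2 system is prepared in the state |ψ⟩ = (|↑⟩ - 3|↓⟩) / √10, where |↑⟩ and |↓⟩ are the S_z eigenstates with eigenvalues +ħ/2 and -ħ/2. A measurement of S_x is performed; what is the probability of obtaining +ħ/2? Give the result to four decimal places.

|+x⟩ = (|↑⟩ + |↓⟩)/√2, so ⟨+x|ψ⟩ = (-2) / (√2·√10).
P = |-2|² / 20 = 4/20.

0.2000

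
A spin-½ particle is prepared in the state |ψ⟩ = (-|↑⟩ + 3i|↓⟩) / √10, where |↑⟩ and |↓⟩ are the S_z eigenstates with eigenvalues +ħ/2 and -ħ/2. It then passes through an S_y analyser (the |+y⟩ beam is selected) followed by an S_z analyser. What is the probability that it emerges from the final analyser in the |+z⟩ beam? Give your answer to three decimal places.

First analyser (S_y): P(|+y⟩) = |⟨+y|ψ⟩|² = 4/20.
After stage 1 the state is |+y⟩; P(|+z⟩) = |⟨+z|+y⟩|² = 1/2.
Joint probability = 4/20 × 1/2 = 0.100.

0.100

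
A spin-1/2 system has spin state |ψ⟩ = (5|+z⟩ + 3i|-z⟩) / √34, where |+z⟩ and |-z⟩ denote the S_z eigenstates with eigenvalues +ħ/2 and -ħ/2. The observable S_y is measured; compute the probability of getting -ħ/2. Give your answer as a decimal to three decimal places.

0.059

|-y⟩ = (|+z⟩ - i|-z⟩)/√2, so ⟨-y|ψ⟩ = (2) / (√2·√34).
P = |2|² / 68 = 4/68.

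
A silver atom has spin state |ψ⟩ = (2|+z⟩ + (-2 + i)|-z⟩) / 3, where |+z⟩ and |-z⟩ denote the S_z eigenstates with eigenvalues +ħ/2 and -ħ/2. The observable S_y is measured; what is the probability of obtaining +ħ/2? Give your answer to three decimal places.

0.722

|+y⟩ = (|+z⟩ + i|-z⟩)/√2, so ⟨+y|ψ⟩ = (3 + 2i) / (√2·3).
P = |3 + 2i|² / 18 = 13/18.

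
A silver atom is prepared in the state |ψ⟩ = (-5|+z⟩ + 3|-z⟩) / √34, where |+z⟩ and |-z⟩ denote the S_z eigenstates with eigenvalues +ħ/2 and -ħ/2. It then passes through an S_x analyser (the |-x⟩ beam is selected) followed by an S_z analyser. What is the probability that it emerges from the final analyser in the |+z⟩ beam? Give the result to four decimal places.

First analyser (S_x): P(|-x⟩) = |⟨-x|ψ⟩|² = 64/68.
After stage 1 the state is |-x⟩; P(|+z⟩) = |⟨+z|-x⟩|² = 1/2.
Joint probability = 64/68 × 1/2 = 0.4706.

0.4706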